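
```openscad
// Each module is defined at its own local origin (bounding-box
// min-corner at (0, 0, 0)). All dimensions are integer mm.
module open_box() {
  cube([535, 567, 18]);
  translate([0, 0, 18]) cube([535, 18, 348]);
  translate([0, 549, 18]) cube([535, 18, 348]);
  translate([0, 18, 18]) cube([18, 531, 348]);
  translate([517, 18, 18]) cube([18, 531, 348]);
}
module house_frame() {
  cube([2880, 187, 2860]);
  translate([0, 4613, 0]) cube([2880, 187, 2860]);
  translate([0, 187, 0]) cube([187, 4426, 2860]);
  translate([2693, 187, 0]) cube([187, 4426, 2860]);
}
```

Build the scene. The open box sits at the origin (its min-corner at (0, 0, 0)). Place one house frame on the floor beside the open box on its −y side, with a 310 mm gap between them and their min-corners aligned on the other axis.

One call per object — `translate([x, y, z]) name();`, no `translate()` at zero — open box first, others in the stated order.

open_box();
translate([0, -5110, 0]) house_frame();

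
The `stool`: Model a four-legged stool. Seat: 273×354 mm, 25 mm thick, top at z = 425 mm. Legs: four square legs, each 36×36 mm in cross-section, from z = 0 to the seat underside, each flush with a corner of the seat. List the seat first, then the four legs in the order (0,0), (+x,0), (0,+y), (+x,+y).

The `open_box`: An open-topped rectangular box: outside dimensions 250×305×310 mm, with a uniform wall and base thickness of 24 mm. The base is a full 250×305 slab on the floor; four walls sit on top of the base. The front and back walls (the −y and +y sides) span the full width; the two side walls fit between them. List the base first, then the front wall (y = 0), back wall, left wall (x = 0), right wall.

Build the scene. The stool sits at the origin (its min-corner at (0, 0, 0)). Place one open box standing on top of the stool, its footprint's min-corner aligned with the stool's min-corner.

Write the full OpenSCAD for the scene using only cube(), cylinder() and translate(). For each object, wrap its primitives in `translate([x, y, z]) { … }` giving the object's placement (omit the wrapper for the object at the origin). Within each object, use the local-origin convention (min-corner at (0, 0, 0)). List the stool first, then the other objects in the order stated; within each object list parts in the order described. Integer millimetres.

translate([0, 0, 400]) cube([273, 354, 25]);
cube([36, 36, 400]);
translate([237, 0, 0]) cube([36, 36, 400]);
translate([0, 318, 0]) cube([36, 36, 400]);
translate([237, 318, 0]) cube([36, 36, 400]);
translate([0, 0, 425]) {
  cube([250, 305, 24]);
  translate([0, 0, 24]) cube([250, 24, 286]);
  translate([0, 281, 24]) cube([250, 24, 286]);
  translate([0, 24, 24]) cube([24, 257, 286]);
  translate([226, 24, 24]) cube([24, 257, 286]);
}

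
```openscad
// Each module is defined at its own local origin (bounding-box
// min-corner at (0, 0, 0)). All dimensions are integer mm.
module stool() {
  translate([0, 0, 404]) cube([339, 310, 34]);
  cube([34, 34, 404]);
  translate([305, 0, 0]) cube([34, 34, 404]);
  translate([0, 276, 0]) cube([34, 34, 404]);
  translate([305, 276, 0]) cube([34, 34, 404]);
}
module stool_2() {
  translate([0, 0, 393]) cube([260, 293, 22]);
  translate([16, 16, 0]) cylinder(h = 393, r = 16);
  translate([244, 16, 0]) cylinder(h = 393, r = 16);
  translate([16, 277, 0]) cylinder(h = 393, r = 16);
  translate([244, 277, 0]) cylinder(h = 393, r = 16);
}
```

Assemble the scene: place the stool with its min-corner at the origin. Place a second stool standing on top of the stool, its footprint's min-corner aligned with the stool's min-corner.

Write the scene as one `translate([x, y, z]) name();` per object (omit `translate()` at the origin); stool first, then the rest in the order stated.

stool();
translate([0, 0, 438]) stool_2();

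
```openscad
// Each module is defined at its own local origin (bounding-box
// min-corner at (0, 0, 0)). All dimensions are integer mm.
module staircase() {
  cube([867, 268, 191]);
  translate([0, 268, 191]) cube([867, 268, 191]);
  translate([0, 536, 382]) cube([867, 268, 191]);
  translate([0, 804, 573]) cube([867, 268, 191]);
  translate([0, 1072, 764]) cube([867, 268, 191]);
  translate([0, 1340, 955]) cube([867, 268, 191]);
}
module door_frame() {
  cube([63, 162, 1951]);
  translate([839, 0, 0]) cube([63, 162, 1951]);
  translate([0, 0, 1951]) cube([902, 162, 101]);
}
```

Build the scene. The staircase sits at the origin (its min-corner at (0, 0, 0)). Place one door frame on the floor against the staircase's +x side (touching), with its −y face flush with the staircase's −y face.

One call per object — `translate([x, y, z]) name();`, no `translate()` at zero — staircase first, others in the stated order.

staircase();
translate([867, 0, 0]) door_frame();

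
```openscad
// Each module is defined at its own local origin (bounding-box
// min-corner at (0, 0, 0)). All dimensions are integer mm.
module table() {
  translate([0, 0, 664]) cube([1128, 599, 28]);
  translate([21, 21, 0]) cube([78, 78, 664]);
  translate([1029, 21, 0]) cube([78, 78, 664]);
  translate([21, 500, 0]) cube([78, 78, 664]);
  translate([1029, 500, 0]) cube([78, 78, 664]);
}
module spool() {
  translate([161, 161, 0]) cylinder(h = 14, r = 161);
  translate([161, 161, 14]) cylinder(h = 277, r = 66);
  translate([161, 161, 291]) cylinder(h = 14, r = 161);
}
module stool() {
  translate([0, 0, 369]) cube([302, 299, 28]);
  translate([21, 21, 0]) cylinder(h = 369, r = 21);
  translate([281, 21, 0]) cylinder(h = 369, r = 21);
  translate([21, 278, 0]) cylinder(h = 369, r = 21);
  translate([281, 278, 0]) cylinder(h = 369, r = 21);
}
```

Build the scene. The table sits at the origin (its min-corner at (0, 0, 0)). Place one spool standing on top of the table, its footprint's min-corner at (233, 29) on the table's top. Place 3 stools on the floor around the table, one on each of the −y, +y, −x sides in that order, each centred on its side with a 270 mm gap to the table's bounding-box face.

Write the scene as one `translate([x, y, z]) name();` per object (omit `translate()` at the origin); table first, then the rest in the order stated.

table();
translate([233, 29, 692]) spool();
translate([413, -569, 0]) stool();
translate([413, 869, 0]) stool();
translate([-572, 150, 0]) stool();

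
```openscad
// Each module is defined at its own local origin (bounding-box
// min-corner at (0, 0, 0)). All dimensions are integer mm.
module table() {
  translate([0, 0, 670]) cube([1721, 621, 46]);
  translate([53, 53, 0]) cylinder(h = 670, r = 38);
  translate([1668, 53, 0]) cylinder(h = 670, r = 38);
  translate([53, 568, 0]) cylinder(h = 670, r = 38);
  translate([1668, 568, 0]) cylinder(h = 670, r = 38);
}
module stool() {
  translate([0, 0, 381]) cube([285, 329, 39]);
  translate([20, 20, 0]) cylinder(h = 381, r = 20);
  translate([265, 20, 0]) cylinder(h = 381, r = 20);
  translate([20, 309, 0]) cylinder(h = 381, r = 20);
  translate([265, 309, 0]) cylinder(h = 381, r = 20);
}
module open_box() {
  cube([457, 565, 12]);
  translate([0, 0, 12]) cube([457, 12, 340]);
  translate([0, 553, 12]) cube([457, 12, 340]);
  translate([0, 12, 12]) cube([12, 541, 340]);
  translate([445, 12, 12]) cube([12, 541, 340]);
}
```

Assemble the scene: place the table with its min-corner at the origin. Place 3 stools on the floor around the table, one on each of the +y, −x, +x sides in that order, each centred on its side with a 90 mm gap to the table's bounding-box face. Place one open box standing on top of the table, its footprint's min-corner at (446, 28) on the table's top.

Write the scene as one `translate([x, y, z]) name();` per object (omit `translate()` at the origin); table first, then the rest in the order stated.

table();
translate([718, 711, 0]) stool();
translate([-375, 146, 0]) stool();
translate([1811, 146, 0]) stool();
translate([446, 28, 716]) open_box();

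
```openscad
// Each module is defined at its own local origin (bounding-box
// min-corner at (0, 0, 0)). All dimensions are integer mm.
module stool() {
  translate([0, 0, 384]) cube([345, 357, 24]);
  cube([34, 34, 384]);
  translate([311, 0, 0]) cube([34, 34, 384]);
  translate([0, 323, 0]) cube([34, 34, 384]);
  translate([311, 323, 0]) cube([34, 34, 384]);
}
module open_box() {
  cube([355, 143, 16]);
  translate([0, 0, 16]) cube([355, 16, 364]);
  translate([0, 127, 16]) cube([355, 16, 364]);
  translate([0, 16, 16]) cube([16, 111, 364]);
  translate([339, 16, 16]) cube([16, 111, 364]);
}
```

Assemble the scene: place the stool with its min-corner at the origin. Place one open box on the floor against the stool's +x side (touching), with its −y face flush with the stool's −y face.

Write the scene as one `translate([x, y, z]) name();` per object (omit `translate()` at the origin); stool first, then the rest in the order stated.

stool();
translate([345, 0, 0]) open_box();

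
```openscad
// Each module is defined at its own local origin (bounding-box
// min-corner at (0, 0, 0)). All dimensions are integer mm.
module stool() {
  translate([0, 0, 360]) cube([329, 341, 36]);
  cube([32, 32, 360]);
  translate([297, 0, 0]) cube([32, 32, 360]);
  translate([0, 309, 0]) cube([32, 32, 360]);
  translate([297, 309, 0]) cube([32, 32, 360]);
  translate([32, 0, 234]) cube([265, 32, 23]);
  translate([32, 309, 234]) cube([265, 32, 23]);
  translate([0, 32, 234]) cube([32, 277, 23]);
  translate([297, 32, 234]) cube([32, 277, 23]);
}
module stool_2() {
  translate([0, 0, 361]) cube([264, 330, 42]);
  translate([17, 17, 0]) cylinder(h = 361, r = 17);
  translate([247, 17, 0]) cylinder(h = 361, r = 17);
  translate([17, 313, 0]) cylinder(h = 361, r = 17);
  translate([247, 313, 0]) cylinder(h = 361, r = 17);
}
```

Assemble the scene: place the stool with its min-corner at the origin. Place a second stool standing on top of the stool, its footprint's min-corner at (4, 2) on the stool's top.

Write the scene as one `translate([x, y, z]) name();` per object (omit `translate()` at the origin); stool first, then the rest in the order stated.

stool();
translate([4, 2, 396]) stool_2();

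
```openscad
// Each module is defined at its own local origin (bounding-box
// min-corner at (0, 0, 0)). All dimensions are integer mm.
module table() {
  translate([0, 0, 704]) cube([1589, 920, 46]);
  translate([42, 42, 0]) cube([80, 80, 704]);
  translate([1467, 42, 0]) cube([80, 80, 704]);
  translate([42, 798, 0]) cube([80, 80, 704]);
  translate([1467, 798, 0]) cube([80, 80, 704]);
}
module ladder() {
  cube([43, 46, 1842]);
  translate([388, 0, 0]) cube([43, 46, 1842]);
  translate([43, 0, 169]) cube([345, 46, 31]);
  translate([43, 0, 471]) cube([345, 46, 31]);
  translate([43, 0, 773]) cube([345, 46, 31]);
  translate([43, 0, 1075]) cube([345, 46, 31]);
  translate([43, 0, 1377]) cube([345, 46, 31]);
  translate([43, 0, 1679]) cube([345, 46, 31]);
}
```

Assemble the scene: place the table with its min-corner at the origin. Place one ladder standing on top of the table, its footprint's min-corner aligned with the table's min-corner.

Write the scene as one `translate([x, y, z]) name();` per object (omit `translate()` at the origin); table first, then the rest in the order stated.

table();
translate([0, 0, 750]) ladder();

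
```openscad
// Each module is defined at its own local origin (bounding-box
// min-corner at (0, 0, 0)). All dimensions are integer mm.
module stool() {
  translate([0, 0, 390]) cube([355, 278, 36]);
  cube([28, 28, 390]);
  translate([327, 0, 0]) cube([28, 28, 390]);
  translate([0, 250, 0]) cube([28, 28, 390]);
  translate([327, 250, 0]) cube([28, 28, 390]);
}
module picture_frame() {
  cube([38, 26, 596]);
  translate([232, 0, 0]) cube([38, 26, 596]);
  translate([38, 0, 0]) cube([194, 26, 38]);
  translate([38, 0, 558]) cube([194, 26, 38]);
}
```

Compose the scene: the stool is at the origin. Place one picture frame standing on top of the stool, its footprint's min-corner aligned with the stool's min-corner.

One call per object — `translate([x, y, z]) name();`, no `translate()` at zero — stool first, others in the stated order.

stool();
translate([0, 0, 426]) picture_frame();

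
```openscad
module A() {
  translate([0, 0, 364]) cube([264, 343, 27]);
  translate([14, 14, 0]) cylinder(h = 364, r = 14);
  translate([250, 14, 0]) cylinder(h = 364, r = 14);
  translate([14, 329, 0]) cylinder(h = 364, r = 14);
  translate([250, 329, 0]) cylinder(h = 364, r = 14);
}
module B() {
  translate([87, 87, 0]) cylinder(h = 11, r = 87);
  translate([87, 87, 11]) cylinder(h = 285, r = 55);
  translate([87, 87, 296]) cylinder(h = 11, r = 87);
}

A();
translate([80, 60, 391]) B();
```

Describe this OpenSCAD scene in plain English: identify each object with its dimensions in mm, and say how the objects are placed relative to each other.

A is a four-legged stool. The seat is a 264×343×27 mm slab whose top surface is at z = 391 mm; four round legs, each 28 mm in diameter, run from the floor (z = 0) to the underside of the seat, each leg's axis is inset half a diameter from the nearest pair of seat edges (so the leg's bounding box is flush with the corner).

B is a spool: two coaxial disc flanges of radius 87 mm and thickness 11 mm, joined by a core cylinder of radius 55 mm and height 285 mm. The lower flange rests on z = 0 and the three cylinders share a vertical axis.

The spool is on top of the stool.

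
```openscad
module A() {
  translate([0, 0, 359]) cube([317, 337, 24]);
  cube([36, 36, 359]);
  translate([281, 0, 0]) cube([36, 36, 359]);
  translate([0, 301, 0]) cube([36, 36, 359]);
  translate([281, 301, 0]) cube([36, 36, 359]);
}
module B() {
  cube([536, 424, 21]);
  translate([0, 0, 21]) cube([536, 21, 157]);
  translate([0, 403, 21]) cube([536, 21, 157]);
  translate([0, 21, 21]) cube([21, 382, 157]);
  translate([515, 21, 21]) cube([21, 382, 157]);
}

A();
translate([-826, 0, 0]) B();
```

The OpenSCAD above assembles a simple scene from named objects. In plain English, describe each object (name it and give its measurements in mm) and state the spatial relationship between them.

A is a simple wooden stool: a rectangular seat 317 mm (x) by 337 mm (y), 24 mm thick, top face at z = 383 mm, on four square legs, each 36×36 mm in cross-section. The legs rest on z = 0, each flush with a corner of the seat.

B is an open storage box with external size 536×424×178 mm and wall thickness 21 mm (the base is also 21 mm thick). The base covers the whole footprint; the four walls stand on the base, with the y-facing walls full-width and the x-facing walls fitting between their inner faces.

The open box is on the floor beside the stool on its −x side.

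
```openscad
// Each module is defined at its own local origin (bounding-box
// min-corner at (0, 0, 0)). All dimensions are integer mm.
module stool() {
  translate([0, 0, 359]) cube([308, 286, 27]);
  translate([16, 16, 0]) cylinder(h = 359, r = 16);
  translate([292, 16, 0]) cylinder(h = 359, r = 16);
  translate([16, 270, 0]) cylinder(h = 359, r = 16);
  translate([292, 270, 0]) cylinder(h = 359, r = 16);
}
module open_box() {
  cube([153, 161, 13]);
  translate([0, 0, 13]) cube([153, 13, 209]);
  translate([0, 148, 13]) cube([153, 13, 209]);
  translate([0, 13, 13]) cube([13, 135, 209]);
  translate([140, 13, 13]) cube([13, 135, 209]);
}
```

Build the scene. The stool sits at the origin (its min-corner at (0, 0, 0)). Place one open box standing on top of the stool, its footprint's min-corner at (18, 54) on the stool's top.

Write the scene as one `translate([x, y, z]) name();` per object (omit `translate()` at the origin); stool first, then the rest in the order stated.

stool();
translate([18, 54, 386]) open_box();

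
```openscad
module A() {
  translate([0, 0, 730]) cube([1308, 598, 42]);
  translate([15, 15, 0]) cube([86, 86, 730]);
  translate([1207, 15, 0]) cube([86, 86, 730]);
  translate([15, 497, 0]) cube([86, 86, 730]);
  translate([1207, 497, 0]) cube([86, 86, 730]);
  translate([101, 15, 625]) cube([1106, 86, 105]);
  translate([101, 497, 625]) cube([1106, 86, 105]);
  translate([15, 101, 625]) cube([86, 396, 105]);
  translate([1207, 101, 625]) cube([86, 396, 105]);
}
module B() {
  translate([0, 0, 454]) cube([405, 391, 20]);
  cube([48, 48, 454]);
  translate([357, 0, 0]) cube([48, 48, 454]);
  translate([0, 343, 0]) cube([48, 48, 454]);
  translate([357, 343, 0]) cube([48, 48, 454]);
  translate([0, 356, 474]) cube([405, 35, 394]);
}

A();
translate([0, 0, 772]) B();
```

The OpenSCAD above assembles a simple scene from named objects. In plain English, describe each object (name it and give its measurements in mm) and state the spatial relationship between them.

A is a table with a 1308×598 mm rectangular top, 42 mm thick, top surface at z = 772 mm, supported by four 86×86 mm square legs, each inset 15 mm from the nearest pair of top edges, running from the floor. Four apron rails, 86 mm thick and 105 mm tall, run between adjacent legs with their top edges flush with the underside of the top and their outer faces flush with the legs' outer faces.

B is a chair: 405×391 mm seat, 20 mm thick, top at z = 474 mm, on four 48 mm square corner legs flush with the seat edges. A 35 mm thick backrest slab spans the full seat width, extending 394 mm above the seat top, its back face flush with the seat's +y edge.

The chair is on top of the table.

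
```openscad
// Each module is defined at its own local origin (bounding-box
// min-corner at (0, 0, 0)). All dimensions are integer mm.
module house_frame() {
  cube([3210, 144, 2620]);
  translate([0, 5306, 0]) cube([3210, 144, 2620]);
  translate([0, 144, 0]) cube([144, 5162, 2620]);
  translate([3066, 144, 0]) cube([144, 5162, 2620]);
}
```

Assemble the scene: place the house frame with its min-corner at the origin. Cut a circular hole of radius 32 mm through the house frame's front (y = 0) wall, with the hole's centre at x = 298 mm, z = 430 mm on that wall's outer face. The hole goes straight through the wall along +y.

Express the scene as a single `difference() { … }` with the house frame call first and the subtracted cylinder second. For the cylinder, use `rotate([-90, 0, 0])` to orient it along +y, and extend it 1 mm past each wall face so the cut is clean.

difference() {
  house_frame();
  translate([298, -1, 430]) rotate([-90, 0, 0]) cylinder(h = 146, r = 32);
}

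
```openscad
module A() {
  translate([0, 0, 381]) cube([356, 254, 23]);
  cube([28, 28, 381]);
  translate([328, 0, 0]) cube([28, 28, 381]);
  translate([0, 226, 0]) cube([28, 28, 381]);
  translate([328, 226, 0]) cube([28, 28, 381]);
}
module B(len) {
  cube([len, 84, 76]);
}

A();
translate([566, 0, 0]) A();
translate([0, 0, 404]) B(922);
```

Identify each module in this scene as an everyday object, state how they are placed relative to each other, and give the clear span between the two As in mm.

Second stool starts at x = 566; first ends at x = 356; clear span = 566 − 356 = 210 mm.

A is a stool. B is a beam. A beam spans the tops of two stools. The clear span between the two stools is 210 mm.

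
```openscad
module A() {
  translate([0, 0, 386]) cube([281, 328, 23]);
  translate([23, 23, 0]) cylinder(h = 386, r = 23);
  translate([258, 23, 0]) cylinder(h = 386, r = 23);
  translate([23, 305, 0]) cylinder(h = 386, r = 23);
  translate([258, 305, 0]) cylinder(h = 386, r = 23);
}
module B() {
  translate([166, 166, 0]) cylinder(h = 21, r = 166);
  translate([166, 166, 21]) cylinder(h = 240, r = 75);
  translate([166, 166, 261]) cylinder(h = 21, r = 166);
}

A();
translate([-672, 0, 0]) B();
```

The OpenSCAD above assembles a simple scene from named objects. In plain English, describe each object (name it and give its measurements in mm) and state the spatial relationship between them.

A is a four-legged stool. The seat is a 281×328×23 mm slab whose top surface is at z = 409 mm; four round legs, each 46 mm in diameter, run from the floor (z = 0) to the underside of the seat, each leg's axis is inset half a diameter from the nearest pair of seat edges (so the leg's bounding box is flush with the corner).

B is a spool: two coaxial disc flanges of radius 166 mm and thickness 21 mm, joined by a core cylinder of radius 75 mm and height 240 mm. The lower flange rests on z = 0 and the three cylinders share a vertical axis.

The spool is on the floor beside the stool on its −x side.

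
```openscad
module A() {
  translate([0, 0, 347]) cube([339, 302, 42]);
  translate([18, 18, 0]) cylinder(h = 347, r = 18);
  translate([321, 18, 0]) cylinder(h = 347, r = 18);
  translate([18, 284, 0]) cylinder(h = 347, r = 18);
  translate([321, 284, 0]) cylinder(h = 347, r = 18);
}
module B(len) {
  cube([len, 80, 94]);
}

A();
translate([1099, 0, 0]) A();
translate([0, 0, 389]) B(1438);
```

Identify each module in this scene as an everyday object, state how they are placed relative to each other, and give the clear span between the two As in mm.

Second stool starts at x = 1099; first ends at x = 339; clear span = 1099 − 339 = 760 mm.

A is a stool. B is a beam. A beam spans the tops of two stools. The clear span between the two stools is 760 mm.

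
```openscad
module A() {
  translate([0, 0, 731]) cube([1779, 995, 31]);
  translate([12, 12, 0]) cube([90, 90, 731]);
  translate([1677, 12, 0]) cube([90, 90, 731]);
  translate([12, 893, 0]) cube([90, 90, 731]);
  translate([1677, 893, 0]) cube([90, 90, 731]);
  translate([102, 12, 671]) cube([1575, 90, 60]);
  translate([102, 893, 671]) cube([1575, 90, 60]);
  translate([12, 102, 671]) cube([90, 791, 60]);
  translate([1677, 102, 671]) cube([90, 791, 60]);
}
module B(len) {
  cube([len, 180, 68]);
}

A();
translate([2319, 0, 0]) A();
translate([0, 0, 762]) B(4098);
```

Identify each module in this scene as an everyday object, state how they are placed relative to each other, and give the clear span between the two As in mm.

A is a table. B is a beam. A beam spans the tops of two tables. The clear span between the two tables is 540 mm.

Second table starts at x = 2319; first ends at x = 1779; clear span = 2319 − 1779 = 540 mm.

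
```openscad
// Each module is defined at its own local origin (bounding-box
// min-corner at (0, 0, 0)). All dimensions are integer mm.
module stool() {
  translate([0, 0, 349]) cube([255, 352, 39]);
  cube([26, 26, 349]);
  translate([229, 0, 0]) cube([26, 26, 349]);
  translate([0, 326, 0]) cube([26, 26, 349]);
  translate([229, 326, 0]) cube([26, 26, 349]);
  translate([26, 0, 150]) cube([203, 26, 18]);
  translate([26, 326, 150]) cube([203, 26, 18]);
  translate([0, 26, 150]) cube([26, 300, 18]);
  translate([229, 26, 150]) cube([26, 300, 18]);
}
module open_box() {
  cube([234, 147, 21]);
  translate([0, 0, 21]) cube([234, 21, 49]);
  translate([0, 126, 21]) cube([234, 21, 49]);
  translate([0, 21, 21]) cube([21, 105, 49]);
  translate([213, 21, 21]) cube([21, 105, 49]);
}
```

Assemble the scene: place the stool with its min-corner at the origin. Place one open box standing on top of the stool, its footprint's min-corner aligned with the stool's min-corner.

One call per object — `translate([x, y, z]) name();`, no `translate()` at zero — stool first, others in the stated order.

stool();
translate([0, 0, 388]) open_box();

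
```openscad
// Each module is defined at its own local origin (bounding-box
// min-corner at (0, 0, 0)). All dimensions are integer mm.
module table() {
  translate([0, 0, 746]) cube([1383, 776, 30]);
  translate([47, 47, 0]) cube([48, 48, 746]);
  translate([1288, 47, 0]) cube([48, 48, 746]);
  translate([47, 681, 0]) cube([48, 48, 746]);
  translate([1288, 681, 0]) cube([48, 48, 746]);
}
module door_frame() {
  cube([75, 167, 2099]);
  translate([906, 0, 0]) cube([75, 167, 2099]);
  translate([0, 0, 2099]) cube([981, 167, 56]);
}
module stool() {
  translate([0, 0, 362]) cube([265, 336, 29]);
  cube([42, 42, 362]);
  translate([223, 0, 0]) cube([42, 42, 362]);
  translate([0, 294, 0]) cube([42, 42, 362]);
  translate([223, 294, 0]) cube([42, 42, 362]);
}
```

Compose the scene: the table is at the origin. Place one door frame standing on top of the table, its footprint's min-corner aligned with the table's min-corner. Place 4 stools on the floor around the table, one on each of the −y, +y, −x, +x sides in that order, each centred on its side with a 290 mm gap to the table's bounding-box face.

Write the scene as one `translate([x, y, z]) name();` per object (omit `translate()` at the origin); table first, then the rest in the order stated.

table();
translate([0, 0, 776]) door_frame();
translate([559, -626, 0]) stool();
translate([559, 1066, 0]) stool();
translate([-555, 220, 0]) stool();
translate([1673, 220, 0]) stool();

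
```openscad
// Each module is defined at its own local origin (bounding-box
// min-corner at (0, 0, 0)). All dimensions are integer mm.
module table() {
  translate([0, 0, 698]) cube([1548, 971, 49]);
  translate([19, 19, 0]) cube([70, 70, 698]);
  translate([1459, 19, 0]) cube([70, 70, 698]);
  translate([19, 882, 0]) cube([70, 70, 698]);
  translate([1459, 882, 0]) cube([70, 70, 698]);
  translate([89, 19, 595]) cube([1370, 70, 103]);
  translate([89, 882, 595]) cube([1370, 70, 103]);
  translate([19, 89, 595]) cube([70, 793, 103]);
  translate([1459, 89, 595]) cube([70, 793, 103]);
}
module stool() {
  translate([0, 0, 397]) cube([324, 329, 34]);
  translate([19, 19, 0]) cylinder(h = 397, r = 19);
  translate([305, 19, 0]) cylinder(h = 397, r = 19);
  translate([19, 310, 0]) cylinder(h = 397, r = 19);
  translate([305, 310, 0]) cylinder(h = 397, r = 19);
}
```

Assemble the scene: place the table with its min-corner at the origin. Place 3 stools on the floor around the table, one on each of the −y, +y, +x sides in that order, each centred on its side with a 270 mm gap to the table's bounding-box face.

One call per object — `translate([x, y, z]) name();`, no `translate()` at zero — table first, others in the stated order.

table();
translate([612, -599, 0]) stool();
translate([612, 1241, 0]) stool();
translate([1818, 321, 0]) stool();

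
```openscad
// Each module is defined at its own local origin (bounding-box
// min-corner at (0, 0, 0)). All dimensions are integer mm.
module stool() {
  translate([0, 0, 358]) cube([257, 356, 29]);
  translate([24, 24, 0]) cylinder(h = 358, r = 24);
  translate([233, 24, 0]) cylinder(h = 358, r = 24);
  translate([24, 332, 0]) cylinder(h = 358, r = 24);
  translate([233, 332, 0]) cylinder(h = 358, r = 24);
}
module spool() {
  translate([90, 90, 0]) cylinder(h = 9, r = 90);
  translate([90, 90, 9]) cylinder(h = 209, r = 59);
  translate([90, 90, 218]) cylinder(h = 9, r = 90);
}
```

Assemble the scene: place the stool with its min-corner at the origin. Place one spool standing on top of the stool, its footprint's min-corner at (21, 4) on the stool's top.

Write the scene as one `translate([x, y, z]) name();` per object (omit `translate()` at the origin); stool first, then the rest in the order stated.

stool();
translate([21, 4, 387]) spool();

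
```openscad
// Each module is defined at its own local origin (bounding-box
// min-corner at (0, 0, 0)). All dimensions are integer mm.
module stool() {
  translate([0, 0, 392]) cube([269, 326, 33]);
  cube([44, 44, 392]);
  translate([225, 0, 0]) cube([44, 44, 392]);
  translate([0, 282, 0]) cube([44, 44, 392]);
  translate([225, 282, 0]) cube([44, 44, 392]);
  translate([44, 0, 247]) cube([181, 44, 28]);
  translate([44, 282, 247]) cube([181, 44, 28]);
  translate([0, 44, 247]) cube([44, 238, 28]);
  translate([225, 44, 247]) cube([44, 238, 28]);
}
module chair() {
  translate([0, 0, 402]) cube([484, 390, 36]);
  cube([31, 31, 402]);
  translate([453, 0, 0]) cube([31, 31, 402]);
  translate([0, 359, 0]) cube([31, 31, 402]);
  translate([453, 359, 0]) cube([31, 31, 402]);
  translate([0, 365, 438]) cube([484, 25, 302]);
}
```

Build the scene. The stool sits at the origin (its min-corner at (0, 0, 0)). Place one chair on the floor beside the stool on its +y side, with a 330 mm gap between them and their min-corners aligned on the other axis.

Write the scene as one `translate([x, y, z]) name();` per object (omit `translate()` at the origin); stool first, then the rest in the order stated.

stool();
translate([0, 656, 0]) chair();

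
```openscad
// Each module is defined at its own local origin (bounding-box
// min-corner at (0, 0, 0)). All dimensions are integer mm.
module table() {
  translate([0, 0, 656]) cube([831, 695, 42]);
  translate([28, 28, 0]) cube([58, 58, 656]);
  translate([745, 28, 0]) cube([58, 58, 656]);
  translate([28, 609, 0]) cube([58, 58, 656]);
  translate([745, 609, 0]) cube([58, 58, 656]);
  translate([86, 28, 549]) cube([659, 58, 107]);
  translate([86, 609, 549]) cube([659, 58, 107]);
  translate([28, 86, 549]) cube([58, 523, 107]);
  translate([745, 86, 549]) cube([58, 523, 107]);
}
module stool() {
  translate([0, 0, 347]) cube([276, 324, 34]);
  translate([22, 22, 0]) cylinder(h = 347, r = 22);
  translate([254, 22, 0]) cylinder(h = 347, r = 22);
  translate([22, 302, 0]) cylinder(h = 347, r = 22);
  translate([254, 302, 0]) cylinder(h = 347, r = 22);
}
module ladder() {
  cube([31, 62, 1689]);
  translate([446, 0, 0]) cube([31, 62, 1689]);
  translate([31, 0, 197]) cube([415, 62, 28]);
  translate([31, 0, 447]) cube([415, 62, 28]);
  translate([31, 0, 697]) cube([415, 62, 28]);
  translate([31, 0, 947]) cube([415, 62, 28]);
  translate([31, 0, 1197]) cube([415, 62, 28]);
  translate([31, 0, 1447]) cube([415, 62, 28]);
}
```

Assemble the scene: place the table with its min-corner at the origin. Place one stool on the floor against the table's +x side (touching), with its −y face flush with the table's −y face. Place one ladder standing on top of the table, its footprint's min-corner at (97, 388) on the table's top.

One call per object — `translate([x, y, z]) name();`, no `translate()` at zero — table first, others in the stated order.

table();
translate([831, 0, 0]) stool();
translate([97, 388, 698]) ladder();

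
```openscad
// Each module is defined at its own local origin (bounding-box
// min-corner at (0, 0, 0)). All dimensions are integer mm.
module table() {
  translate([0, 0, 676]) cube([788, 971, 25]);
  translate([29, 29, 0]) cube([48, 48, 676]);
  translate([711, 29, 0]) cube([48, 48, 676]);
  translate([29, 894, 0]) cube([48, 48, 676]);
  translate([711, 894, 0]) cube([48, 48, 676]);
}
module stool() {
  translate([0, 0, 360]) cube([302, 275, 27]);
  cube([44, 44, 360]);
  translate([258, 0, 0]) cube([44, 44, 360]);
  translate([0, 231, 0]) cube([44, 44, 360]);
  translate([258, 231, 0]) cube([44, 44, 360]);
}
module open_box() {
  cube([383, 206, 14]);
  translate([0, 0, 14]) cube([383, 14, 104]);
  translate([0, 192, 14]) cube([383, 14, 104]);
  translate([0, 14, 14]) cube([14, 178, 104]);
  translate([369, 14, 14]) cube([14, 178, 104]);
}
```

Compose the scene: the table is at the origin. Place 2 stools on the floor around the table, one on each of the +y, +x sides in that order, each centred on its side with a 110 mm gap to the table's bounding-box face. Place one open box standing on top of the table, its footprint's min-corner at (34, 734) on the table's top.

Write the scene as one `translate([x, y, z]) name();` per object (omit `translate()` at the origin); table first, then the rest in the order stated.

table();
translate([243, 1081, 0]) stool();
translate([898, 348, 0]) stool();
translate([34, 734, 701]) open_box();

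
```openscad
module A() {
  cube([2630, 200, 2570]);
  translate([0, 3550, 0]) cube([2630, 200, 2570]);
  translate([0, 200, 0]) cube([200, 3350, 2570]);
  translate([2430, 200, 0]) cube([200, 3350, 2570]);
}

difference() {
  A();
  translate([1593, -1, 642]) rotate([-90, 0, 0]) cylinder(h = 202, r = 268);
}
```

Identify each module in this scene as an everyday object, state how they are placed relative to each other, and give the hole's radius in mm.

The subtracted cylinder has r = 268 mm.

A is a house frame. The house frame has a circular hole through its front wall. The hole's radius is 268 mm.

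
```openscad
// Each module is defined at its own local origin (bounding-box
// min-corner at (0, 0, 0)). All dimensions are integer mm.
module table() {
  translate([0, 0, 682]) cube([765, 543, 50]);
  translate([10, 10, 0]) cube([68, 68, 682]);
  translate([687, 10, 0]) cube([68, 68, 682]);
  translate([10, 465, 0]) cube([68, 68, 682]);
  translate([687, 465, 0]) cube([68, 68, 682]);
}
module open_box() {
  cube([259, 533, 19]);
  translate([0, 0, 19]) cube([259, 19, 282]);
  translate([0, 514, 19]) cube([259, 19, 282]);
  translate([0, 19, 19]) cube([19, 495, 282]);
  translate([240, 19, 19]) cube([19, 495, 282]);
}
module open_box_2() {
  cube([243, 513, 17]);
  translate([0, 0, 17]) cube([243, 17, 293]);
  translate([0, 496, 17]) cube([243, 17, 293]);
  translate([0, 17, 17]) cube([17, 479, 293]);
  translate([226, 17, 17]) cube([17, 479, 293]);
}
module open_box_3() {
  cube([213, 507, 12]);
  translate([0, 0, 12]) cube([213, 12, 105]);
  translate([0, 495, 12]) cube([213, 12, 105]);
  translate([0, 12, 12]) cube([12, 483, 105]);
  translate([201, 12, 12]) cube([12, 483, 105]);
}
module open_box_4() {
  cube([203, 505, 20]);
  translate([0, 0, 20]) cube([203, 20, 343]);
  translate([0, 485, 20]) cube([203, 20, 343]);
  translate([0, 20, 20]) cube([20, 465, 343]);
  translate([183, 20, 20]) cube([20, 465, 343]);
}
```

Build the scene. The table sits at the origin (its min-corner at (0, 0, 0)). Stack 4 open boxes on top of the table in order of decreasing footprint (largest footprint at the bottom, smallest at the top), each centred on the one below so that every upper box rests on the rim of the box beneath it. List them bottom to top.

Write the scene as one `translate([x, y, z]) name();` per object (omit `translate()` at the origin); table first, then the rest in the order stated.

table();
translate([253, 5, 732]) open_box();
translate([261, 15, 1033]) open_box_2();
translate([276, 18, 1343]) open_box_3();
translate([281, 19, 1460]) open_box_4();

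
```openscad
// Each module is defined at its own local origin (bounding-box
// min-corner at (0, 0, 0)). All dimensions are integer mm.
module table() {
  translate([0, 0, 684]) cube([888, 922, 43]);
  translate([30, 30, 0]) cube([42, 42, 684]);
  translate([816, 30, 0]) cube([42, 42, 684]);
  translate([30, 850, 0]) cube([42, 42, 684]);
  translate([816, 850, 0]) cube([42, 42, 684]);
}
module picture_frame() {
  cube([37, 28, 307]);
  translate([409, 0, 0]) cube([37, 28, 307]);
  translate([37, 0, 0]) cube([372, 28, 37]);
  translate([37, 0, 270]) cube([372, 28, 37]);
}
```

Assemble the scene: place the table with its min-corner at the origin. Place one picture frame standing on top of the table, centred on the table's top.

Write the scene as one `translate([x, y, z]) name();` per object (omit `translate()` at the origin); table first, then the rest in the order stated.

table();
translate([221, 447, 727]) picture_frame();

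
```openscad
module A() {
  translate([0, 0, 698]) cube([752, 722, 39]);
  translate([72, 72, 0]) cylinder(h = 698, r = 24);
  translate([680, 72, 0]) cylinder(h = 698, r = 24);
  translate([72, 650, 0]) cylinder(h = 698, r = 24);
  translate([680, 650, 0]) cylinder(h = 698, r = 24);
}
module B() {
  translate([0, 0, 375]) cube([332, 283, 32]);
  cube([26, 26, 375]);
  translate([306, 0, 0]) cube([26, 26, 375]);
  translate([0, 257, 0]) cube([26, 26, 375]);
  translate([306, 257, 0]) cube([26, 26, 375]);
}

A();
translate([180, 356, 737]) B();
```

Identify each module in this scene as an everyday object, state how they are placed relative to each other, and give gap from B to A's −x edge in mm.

A is a table. B is a stool. The stool is on top of the table. The gap from the stool to the table's −x edge is 180 mm.

The stool's min-x is at 180; the table's min-x is 0; gap = 180 mm.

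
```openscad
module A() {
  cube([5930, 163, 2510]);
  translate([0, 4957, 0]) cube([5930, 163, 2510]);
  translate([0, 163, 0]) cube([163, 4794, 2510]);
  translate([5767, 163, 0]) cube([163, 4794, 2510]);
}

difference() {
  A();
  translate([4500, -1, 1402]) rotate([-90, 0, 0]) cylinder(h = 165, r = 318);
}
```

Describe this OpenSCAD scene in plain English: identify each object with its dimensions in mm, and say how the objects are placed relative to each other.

A is the wall frame of a small rectangular building: four walls, each 2510 mm tall and 163 mm thick, enclosing a footprint 5930 mm (x) by 5120 mm (y) outside-to-outside, with no floor or roof. The front and back walls (the −y and +y sides) span the full width; the two side walls fit between them.

The house frame has a circular hole of radius 318 mm through its front wall, centred at (x = 4500, z = 1402).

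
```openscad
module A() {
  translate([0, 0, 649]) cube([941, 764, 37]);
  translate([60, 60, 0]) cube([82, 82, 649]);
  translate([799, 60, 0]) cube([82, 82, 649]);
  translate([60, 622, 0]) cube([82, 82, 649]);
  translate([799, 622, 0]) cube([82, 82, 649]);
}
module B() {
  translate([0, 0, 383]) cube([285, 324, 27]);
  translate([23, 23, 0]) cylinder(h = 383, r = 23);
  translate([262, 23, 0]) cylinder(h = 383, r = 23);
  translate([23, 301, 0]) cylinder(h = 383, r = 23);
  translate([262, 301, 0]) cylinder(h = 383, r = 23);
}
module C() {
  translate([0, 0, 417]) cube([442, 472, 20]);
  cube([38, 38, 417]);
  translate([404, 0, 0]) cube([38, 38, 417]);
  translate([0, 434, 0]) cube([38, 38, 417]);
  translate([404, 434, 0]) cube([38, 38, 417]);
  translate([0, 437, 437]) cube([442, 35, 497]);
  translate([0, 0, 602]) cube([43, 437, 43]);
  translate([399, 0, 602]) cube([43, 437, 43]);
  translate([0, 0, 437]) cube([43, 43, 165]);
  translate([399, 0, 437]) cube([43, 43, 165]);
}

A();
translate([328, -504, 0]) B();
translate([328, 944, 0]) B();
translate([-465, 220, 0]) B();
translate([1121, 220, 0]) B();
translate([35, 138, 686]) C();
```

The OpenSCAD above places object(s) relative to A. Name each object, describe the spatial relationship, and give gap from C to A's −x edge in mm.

The chair's min-x is at 35; the table's min-x is 0; gap = 35 mm.

A is a table. B is a stool. C is a chair. Four stools sit around the table at the −y, +y, −x, +x sides. The chair is on top of the table. The gap from the chair to the table's −x edge is 35 mm.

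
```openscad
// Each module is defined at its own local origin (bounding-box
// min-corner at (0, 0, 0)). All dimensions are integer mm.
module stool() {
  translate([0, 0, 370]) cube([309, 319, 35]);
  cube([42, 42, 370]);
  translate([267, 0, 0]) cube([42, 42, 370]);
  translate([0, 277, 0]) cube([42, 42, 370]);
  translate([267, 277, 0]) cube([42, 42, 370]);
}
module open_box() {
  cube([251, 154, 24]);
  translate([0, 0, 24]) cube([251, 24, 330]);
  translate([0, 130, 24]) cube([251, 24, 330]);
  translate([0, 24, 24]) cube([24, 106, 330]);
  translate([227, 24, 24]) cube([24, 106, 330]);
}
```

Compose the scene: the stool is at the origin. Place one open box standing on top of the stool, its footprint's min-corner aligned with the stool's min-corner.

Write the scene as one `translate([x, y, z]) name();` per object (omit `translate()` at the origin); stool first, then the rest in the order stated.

stool();
translate([0, 0, 405]) open_box();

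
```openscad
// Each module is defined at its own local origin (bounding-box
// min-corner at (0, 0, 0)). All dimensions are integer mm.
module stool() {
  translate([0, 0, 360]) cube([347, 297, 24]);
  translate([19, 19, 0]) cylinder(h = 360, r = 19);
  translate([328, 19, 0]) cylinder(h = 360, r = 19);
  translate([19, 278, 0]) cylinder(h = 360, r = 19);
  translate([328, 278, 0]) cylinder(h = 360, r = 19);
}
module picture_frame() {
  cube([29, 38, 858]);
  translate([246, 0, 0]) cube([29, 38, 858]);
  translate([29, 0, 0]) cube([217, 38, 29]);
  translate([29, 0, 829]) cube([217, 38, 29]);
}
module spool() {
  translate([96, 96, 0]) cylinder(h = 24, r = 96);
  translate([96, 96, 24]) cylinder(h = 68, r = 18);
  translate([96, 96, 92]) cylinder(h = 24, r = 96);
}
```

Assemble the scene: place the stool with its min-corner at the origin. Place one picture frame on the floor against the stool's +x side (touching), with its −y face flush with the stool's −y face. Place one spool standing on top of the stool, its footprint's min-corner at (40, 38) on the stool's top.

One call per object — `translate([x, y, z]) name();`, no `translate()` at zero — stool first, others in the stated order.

stool();
translate([347, 0, 0]) picture_frame();
translate([40, 38, 384]) spool();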